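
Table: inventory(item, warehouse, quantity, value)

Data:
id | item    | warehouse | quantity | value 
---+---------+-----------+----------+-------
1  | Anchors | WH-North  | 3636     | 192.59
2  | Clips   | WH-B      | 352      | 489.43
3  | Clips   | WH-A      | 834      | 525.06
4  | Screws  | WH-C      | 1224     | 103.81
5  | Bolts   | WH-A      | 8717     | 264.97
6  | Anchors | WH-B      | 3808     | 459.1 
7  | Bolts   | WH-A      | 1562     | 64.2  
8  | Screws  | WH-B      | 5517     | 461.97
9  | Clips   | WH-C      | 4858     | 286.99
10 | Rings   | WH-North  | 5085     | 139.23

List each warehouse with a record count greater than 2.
SELECT warehouse, COUNT(*) as cnt
FROM inventory
GROUP BY warehouse
HAVING COUNT(*) > 2

Result:
  WH-A: 3
  WH-B: 3

Note: HAVING filters groups after aggregation, WHERE filters rows before.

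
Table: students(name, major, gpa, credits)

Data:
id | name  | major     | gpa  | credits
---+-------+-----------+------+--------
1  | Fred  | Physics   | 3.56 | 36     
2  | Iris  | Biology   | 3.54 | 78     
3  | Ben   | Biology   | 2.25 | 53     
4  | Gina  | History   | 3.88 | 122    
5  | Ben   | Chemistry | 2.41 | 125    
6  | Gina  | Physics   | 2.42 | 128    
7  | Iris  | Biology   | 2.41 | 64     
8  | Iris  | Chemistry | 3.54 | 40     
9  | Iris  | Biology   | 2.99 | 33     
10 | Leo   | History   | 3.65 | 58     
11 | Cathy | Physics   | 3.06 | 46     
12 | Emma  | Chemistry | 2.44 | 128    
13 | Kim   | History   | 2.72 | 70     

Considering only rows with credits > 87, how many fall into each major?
SELECT major, COUNT(*)
FROM students
WHERE credits > 87
GROUP BY major

Note: WHERE filters rows before grouping.

Result:
  Chemistry: 2
  History: 1
  Physics: 1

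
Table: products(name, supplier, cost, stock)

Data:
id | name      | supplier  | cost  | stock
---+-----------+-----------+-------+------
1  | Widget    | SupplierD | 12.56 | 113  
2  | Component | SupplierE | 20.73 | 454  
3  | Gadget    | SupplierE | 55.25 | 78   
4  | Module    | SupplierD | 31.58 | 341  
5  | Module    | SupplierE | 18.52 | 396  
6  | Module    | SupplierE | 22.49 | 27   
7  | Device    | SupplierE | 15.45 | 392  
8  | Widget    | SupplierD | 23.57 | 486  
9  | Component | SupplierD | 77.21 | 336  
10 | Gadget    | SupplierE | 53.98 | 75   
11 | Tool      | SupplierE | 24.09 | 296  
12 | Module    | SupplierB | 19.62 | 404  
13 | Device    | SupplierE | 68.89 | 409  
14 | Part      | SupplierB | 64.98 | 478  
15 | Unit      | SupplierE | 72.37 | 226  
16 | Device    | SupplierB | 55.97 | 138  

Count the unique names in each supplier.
SELECT supplier, COUNT(DISTINCT name)
FROM products
GROUP BY supplier

Result:
  SupplierB: 3 distinct
  SupplierD: 3 distinct
  SupplierE: 6 distinct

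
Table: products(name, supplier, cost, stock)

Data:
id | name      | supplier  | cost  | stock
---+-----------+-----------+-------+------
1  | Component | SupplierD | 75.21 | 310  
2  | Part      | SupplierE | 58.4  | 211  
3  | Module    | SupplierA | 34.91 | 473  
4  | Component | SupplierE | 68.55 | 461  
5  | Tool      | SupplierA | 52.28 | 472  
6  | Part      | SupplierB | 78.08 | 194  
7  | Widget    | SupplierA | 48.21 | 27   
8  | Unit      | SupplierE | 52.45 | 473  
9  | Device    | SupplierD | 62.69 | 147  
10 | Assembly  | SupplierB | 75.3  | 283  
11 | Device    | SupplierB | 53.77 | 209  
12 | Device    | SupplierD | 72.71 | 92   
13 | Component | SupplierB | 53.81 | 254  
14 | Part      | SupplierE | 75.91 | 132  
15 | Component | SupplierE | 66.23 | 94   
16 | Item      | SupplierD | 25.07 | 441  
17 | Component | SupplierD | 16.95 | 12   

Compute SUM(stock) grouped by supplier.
SELECT supplier, SUM(stock) as result
FROM products
GROUP BY supplier

Result:
  SupplierA: 972
  SupplierB: 940
  SupplierD: 1002
  SupplierE: 1371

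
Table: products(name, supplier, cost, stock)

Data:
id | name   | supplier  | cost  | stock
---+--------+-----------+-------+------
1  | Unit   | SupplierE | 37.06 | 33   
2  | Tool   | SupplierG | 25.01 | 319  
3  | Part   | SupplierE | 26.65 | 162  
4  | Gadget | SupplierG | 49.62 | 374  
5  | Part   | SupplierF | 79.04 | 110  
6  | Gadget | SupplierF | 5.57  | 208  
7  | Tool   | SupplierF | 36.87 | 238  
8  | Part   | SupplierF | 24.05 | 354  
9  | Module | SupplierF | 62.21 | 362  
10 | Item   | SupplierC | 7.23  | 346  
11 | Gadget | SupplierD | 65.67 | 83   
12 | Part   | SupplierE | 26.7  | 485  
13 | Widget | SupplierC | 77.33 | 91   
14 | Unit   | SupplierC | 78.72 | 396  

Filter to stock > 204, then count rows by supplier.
SELECT supplier, COUNT(*)
FROM products
WHERE stock > 204
GROUP BY supplier

Note: WHERE filters rows before grouping.

Result:
  SupplierC: 2
  SupplierE: 1
  SupplierF: 4
  SupplierG: 2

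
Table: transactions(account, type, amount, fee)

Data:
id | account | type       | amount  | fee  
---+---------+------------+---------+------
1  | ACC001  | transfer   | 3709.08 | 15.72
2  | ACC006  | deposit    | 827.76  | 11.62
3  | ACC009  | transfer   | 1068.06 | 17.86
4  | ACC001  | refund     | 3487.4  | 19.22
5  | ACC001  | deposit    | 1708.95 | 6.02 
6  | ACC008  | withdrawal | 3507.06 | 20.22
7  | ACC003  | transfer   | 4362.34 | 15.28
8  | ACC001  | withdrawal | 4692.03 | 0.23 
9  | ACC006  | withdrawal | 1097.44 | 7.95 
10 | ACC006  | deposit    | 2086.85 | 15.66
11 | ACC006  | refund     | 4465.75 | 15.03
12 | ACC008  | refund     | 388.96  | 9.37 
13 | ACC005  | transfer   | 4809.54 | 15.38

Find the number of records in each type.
SELECT type, COUNT(*) as count
FROM transactions
GROUP BY type

Result:
  deposit: 3
  refund: 3
  transfer: 4
  withdrawal: 3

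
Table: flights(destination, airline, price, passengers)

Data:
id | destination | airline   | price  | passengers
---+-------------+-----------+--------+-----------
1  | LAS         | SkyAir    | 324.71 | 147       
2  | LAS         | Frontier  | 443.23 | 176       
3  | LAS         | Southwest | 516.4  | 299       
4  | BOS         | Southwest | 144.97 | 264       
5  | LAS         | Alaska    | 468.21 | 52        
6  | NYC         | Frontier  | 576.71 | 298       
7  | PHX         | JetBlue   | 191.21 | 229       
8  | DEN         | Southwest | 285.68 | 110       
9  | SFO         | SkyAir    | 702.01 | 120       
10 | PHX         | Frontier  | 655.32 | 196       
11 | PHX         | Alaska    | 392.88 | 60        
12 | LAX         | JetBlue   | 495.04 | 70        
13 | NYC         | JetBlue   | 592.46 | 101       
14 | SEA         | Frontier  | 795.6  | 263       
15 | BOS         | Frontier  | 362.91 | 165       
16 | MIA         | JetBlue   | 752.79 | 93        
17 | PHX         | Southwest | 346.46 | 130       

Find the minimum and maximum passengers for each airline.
SELECT airline, MIN(passengers), MAX(passengers)
FROM flights
GROUP BY airline

Result:
  Alaska: min=52, max=60
  Frontier: min=165, max=298
  JetBlue: min=70, max=229
  SkyAir: min=120, max=147
  Southwest: min=110, max=299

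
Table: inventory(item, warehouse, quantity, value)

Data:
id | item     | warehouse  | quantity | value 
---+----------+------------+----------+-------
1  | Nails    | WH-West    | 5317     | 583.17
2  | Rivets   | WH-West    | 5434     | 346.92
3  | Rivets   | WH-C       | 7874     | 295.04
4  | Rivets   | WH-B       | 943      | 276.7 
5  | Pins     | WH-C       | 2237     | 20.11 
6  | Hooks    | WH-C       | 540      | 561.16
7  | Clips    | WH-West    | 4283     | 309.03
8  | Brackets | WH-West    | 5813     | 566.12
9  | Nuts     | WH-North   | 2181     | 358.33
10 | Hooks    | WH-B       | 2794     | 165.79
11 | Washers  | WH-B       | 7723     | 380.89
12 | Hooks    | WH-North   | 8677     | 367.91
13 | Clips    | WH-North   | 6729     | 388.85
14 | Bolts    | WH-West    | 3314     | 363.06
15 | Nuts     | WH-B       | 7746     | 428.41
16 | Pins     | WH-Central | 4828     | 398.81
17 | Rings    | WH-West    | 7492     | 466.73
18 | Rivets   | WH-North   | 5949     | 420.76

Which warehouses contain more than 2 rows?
SELECT warehouse, COUNT(*) as cnt
FROM inventory
GROUP BY warehouse
HAVING COUNT(*) > 2

Result:
  WH-B: 4
  WH-C: 3
  WH-North: 4
  WH-West: 6

Note: HAVING filters groups after aggregation, WHERE filters rows before.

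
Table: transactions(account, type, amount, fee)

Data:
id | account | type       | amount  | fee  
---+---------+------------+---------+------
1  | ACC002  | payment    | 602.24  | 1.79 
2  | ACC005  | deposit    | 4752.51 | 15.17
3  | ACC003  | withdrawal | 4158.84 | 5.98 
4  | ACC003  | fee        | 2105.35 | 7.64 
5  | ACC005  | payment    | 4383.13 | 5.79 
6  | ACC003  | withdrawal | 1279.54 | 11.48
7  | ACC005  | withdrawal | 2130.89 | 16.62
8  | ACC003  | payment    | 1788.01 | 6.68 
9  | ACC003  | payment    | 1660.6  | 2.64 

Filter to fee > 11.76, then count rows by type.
SELECT type, COUNT(*)
FROM transactions
WHERE fee > 11.76
GROUP BY type

Note: WHERE filters rows before grouping.

Result:
  deposit: 1
  withdrawal: 1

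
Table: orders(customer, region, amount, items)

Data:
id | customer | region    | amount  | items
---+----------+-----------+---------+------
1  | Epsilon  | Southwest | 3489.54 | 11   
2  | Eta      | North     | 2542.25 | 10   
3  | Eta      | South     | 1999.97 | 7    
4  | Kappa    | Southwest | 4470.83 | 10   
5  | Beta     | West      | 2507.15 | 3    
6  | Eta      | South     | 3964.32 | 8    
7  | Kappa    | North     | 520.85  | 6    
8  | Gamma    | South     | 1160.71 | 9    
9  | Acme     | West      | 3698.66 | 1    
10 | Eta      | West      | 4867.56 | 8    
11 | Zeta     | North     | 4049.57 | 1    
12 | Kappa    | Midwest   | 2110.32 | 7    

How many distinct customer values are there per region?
SELECT region, COUNT(DISTINCT customer)
FROM orders
GROUP BY region

Result:
  Midwest: 1 distinct
  North: 3 distinct
  South: 2 distinct
  Southwest: 2 distinct
  West: 3 distinct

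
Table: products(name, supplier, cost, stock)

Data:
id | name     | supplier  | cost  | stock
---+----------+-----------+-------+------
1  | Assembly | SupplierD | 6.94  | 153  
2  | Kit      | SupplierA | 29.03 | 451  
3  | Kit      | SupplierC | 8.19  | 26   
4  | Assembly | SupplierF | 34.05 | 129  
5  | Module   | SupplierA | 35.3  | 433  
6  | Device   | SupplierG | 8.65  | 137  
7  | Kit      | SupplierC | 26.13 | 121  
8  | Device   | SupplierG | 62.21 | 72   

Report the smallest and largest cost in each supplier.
SELECT supplier, MIN(cost), MAX(cost)
FROM products
GROUP BY supplier

Result:
  SupplierA: min=29.03, max=35.30
  SupplierC: min=8.19, max=26.13
  SupplierD: min=6.94, max=6.94
  SupplierF: min=34.05, max=34.05
  SupplierG: min=8.65, max=62.21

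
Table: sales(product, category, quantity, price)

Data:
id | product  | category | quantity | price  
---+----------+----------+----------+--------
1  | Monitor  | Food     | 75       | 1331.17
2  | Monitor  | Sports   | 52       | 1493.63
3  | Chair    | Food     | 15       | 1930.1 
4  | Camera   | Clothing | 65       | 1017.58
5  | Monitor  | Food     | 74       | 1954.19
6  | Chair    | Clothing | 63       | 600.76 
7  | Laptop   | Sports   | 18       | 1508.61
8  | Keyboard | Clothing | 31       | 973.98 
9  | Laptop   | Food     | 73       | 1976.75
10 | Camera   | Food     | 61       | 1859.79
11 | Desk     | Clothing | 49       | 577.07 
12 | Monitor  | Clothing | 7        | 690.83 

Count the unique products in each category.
SELECT category, COUNT(DISTINCT product)
FROM sales
GROUP BY category

Result:
  Clothing: 5 distinct
  Food: 4 distinct
  Sports: 2 distinct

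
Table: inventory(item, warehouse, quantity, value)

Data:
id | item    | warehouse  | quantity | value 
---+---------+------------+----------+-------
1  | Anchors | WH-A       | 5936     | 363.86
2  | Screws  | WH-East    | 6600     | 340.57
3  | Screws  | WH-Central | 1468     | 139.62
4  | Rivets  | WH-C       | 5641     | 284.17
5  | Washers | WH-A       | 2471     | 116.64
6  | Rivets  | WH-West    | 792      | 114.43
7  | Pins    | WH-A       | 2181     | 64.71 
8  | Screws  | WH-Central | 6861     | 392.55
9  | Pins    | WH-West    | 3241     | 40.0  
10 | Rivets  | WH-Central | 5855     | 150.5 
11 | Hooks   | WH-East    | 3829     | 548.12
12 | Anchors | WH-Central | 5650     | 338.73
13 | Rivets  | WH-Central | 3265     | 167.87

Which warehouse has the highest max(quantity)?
SELECT warehouse, MAX(quantity) as val
FROM inventory
GROUP BY warehouse
ORDER BY val DESC
LIMIT 1

Result: WH-Central with max(quantity) = 6861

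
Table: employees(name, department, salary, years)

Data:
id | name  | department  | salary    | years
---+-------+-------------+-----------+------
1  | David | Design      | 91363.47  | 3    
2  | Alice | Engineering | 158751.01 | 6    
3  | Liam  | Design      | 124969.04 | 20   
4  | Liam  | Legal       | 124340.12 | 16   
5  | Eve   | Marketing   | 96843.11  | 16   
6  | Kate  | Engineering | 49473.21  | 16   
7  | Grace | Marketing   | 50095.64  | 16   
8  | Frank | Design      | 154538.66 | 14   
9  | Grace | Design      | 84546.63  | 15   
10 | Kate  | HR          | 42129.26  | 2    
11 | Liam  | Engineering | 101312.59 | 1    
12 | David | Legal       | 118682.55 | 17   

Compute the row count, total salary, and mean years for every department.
SELECT department,
       COUNT(*) as cnt,
       SUM(salary) as total_salary,
       AVG(years) as avg_years
FROM employees
GROUP BY department

Result:
  Design: 4 records, 455417.80 total salary, 13.00 avg years
  Engineering: 3 records, 309536.81 total salary, 7.67 avg years
  HR: 1 records, 42129.26 total salary, 2.00 avg years
  Legal: 2 records, 243022.67 total salary, 16.50 avg years
  Marketing: 2 records, 146938.75 total salary, 16.00 avg years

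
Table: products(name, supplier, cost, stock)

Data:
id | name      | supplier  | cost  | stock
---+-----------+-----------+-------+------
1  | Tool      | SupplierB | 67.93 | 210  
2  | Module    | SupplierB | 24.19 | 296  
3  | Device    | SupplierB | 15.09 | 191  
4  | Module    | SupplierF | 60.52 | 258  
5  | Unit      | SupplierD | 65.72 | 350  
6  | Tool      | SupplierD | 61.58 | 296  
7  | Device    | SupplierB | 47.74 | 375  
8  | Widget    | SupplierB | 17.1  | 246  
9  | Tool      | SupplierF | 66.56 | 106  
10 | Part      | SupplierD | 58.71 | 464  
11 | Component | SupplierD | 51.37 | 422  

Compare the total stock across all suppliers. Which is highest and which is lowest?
SELECT supplier, SUM(stock)
FROM products
GROUP BY supplier
ORDER BY SUM(stock)

All groups:
  SupplierF: 364
  SupplierB: 1318
  SupplierD: 1532

Highest: SupplierD (1532)
Lowest: SupplierF (364)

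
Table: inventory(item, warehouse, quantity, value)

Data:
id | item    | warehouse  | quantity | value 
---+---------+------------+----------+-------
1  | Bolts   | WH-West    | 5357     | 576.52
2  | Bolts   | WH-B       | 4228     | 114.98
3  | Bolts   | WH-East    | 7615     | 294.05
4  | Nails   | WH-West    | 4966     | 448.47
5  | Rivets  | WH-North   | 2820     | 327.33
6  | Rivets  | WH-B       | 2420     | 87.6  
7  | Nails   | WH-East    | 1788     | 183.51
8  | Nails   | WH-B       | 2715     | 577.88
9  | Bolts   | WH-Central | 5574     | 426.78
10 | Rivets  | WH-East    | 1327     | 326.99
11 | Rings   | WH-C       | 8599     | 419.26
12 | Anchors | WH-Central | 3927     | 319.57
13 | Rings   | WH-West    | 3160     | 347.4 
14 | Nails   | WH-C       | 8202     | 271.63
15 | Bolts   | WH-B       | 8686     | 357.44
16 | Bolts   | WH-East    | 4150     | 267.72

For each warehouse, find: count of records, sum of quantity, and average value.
SELECT warehouse,
       COUNT(*) as cnt,
       SUM(quantity) as total_quantity,
       AVG(value) as avg_value
FROM inventory
GROUP BY warehouse

Result:
  WH-B: 4 records, 18049 total quantity, 284.48 avg value
  WH-C: 2 records, 16801 total quantity, 345.45 avg value
  WH-Central: 2 records, 9501 total quantity, 373.18 avg value
  WH-East: 4 records, 14880 total quantity, 268.07 avg value
  WH-North: 1 records, 2820 total quantity, 327.33 avg value
  WH-West: 3 records, 13483 total quantity, 457.46 avg value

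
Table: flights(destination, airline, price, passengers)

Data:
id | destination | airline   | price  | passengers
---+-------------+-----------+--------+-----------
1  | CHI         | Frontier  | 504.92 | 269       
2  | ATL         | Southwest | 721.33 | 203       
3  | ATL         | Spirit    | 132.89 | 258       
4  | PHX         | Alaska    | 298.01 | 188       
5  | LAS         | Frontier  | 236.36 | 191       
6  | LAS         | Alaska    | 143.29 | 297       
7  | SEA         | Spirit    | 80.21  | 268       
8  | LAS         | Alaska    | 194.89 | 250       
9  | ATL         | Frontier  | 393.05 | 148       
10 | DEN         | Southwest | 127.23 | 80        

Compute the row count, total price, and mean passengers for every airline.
SELECT airline,
       COUNT(*) as cnt,
       SUM(price) as total_price,
       AVG(passengers) as avg_passengers
FROM flights
GROUP BY airline

Result:
  Alaska: 3 records, 636.19 total price, 245.00 avg passengers
  Frontier: 3 records, 1134.33 total price, 202.67 avg passengers
  Southwest: 2 records, 848.56 total price, 141.50 avg passengers
  Spirit: 2 records, 213.10 total price, 263.00 avg passengers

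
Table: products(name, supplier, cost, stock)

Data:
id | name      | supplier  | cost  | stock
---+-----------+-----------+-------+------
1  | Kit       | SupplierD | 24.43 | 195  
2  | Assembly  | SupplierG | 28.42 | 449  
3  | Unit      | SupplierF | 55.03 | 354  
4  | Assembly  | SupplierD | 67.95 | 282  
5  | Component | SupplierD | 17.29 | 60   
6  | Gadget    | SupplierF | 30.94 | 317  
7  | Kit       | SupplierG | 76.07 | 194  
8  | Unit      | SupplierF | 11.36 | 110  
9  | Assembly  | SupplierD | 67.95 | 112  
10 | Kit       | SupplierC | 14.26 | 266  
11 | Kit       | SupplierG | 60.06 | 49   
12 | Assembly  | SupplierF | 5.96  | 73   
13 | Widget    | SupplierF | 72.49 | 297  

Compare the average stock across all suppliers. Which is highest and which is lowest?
SELECT supplier, AVG(stock)
FROM products
GROUP BY supplier
ORDER BY AVG(stock)

All groups:
  SupplierD: 162.25
  SupplierF: 230.20
  SupplierG: 230.67
  SupplierC: 266.00

Highest: SupplierC (266.00)
Lowest: SupplierD (162.25)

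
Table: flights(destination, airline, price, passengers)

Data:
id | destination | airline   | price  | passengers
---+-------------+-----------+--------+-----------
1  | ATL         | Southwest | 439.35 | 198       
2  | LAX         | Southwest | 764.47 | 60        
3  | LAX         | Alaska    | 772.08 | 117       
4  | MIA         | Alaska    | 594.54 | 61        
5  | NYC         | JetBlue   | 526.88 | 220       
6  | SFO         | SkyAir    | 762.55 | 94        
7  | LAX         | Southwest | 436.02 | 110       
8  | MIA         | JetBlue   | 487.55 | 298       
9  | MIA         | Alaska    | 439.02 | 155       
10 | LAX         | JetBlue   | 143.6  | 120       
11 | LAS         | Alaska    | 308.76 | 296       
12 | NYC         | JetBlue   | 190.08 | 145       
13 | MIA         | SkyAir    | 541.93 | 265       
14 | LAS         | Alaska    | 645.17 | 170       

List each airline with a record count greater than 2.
SELECT airline, COUNT(*) as cnt
FROM flights
GROUP BY airline
HAVING COUNT(*) > 2

Result:
  Alaska: 5
  JetBlue: 4
  Southwest: 3

Note: HAVING filters groups after aggregation, WHERE filters rows before.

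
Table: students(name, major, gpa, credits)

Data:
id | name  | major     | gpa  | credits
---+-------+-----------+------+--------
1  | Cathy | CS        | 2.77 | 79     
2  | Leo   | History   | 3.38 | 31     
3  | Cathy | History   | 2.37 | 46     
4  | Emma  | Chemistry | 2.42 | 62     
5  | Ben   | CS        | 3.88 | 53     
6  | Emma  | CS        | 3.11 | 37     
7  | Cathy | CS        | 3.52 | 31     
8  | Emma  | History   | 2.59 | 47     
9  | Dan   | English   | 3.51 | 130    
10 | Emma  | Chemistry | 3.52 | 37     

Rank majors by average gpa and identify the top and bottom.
SELECT major, AVG(gpa)
FROM students
GROUP BY major
ORDER BY AVG(gpa)

All groups:
  History: 2.78
  Chemistry: 2.97
  CS: 3.32
  English: 3.51

Highest: English (3.51)
Lowest: History (2.78)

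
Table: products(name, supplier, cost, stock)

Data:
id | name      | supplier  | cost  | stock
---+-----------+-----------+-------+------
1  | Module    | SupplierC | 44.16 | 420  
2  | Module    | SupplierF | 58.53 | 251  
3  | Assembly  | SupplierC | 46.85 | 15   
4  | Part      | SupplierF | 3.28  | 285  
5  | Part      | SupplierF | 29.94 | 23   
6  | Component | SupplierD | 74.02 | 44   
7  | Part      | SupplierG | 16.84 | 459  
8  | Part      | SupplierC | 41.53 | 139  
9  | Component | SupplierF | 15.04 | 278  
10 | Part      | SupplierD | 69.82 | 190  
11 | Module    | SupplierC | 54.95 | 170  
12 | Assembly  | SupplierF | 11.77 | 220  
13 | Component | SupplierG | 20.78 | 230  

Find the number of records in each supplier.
SELECT supplier, COUNT(*) as count
FROM products
GROUP BY supplier

Result:
  SupplierC: 4
  SupplierD: 2
  SupplierF: 5
  SupplierG: 2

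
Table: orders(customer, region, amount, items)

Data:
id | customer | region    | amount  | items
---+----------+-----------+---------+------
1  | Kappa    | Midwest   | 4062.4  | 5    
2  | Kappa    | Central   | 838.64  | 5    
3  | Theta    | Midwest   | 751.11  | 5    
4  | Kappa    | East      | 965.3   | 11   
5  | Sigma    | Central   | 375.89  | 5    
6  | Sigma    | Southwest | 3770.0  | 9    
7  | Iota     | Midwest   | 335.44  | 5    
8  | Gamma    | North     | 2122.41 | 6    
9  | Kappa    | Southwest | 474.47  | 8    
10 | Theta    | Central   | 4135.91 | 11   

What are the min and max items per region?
SELECT region, MIN(items), MAX(items)
FROM orders
GROUP BY region

Result:
  Central: min=5, max=11
  East: min=11, max=11
  Midwest: min=5, max=5
  North: min=6, max=6
  Southwest: min=8, max=9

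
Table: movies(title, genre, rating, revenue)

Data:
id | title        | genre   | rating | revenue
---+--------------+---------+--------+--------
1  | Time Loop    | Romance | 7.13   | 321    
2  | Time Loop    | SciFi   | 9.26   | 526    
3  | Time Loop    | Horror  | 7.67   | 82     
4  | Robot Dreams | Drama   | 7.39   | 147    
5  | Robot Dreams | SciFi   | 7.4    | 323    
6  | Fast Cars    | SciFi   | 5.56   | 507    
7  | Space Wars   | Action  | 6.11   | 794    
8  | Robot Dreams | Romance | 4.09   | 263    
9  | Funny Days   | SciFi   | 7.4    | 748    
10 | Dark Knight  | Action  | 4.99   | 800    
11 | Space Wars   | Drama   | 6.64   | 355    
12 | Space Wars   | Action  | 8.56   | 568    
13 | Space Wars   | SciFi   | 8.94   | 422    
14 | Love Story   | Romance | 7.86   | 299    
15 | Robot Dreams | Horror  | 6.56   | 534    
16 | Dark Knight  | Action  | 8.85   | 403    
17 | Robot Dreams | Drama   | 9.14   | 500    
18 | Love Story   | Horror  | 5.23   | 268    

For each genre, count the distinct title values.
SELECT genre, COUNT(DISTINCT title)
FROM movies
GROUP BY genre

Result:
  Action: 2 distinct
  Drama: 2 distinct
  Horror: 3 distinct
  Romance: 3 distinct
  SciFi: 5 distinct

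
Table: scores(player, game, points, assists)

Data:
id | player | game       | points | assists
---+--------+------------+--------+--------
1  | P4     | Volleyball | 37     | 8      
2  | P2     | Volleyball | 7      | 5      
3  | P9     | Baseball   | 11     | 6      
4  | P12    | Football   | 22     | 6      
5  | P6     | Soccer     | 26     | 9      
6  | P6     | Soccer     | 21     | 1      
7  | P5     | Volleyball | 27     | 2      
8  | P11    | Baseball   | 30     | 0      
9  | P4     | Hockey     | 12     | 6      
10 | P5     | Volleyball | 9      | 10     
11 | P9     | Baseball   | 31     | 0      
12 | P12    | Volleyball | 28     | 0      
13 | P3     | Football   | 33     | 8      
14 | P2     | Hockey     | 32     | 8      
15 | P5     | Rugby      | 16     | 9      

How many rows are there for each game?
SELECT game, COUNT(*) as count
FROM scores
GROUP BY game

Result:
  Baseball: 3
  Football: 2
  Hockey: 2
  Rugby: 1
  Soccer: 2
  Volleyball: 5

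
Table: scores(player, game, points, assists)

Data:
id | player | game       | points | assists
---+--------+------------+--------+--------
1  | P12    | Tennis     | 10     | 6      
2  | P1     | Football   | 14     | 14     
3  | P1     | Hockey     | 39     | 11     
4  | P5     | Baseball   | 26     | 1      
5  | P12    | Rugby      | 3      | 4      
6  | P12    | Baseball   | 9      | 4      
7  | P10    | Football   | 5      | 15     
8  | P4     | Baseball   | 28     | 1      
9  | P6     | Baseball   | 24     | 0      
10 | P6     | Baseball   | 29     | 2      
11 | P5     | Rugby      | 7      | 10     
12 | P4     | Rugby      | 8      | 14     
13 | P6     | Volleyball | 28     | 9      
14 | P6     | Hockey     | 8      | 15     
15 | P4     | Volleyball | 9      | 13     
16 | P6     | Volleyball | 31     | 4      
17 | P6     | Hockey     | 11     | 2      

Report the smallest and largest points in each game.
SELECT game, MIN(points), MAX(points)
FROM scores
GROUP BY game

Result:
  Baseball: min=9, max=29
  Football: min=5, max=14
  Hockey: min=8, max=39
  Rugby: min=3, max=8
  Tennis: min=10, max=10
  Volleyball: min=9, max=31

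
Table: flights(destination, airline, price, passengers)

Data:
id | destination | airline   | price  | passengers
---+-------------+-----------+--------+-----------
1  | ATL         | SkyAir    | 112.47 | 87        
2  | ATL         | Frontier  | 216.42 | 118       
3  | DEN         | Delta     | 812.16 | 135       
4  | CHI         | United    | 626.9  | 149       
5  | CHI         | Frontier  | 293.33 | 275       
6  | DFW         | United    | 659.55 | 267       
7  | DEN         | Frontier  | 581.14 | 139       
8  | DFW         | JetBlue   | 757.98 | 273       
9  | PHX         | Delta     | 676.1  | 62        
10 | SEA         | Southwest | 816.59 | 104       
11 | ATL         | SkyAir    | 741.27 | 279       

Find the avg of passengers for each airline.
SELECT airline, AVG(passengers) as result
FROM flights
GROUP BY airline

Result:
  Delta: 98.50
  Frontier: 177.33
  JetBlue: 273.00
  SkyAir: 183.00
  Southwest: 104.00
  United: 208.00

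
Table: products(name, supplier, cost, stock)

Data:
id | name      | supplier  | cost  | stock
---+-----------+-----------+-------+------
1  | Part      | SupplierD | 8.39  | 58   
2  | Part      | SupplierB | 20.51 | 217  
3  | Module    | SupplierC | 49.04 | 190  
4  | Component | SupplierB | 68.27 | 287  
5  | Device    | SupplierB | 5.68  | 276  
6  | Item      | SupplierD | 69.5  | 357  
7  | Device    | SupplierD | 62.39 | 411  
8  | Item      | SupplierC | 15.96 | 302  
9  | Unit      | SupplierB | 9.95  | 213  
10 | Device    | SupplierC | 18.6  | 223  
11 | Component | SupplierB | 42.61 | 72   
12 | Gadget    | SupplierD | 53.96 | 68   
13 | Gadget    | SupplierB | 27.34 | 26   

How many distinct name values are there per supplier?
SELECT supplier, COUNT(DISTINCT name)
FROM products
GROUP BY supplier

Result:
  SupplierB: 5 distinct
  SupplierC: 3 distinct
  SupplierD: 4 distinct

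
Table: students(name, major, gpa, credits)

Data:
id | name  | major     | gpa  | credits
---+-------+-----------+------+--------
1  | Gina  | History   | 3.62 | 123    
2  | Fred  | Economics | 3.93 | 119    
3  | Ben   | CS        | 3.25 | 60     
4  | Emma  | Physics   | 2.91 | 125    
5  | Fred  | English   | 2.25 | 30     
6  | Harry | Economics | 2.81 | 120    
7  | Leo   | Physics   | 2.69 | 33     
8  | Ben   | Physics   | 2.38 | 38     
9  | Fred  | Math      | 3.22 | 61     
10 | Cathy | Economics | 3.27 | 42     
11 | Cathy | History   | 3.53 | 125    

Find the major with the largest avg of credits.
SELECT major, AVG(credits) as val
FROM students
GROUP BY major
ORDER BY val DESC
LIMIT 1

Result: History with avg(credits) = 124.00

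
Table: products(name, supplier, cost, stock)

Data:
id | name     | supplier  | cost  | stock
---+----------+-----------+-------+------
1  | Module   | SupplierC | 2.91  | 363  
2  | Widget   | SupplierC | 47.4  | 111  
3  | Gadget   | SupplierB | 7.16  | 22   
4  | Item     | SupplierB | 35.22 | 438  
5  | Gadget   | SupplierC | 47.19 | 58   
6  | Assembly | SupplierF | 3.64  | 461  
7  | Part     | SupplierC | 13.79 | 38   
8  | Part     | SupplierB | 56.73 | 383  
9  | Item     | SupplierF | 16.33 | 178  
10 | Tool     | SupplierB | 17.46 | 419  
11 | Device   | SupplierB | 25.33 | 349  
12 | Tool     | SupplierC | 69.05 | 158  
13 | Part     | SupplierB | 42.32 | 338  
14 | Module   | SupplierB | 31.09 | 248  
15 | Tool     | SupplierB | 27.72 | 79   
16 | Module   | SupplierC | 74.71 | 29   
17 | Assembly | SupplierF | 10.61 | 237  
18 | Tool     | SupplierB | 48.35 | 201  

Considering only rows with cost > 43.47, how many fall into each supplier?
SELECT supplier, COUNT(*)
FROM products
WHERE cost > 43.47
GROUP BY supplier

Note: WHERE filters rows before grouping.

Result:
  SupplierB: 2
  SupplierC: 4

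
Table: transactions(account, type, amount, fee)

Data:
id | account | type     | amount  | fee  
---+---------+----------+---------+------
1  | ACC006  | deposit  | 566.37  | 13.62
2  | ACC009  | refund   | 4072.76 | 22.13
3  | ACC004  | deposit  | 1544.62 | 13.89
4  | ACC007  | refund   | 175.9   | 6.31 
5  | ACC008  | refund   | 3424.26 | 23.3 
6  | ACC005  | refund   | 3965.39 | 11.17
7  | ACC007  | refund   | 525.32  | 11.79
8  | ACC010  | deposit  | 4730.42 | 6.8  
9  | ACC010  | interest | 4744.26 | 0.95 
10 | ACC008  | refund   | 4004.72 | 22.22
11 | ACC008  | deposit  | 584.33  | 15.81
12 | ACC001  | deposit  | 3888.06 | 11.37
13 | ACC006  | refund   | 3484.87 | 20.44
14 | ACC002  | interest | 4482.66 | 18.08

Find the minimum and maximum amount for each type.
SELECT type, MIN(amount), MAX(amount)
FROM transactions
GROUP BY type

Result:
  deposit: min=566.37, max=4730.42
  interest: min=4482.66, max=4744.26
  refund: min=175.90, max=4072.76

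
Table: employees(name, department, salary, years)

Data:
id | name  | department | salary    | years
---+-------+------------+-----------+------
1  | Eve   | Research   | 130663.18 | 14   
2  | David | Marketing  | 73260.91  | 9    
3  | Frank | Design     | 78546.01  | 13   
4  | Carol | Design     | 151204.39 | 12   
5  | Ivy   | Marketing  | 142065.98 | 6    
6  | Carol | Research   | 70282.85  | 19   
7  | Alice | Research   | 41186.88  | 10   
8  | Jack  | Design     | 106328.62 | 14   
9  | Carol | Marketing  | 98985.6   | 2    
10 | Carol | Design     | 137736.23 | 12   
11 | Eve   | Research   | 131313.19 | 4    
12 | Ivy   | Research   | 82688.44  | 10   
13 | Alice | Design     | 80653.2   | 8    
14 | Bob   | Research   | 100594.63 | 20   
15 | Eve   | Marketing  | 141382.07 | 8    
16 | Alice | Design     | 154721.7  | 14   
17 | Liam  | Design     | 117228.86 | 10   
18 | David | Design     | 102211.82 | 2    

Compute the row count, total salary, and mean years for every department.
SELECT department,
       COUNT(*) as cnt,
       SUM(salary) as total_salary,
       AVG(years) as avg_years
FROM employees
GROUP BY department

Result:
  Design: 8 records, 928630.83 total salary, 10.63 avg years
  Marketing: 4 records, 455694.56 total salary, 6.25 avg years
  Research: 6 records, 556729.17 total salary, 12.83 avg years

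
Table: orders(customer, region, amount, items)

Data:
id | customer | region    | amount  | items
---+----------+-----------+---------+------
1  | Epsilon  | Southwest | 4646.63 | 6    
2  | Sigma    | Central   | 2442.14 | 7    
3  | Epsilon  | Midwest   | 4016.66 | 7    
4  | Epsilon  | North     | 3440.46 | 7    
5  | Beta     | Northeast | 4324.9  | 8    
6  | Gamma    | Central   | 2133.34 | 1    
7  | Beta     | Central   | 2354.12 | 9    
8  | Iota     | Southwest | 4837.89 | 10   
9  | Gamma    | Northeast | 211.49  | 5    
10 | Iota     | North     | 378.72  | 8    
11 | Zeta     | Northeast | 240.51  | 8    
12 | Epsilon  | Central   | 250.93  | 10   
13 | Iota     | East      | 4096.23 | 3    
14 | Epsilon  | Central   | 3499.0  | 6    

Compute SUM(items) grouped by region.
SELECT region, SUM(items) as result
FROM orders
GROUP BY region

Result:
  Central: 33
  East: 3
  Midwest: 7
  North: 15
  Northeast: 21
  Southwest: 16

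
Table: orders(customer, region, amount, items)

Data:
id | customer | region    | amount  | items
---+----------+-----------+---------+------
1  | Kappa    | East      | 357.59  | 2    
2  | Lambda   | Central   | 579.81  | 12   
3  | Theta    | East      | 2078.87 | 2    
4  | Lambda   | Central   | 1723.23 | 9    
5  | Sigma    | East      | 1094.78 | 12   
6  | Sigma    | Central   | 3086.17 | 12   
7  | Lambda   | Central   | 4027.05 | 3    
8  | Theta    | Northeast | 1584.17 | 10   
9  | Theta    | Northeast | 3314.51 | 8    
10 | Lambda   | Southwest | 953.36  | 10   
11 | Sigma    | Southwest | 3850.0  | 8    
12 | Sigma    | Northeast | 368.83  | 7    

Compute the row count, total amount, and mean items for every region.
SELECT region,
       COUNT(*) as cnt,
       SUM(amount) as total_amount,
       AVG(items) as avg_items
FROM orders
GROUP BY region

Result:
  Central: 4 records, 9416.26 total amount, 9.00 avg items
  East: 3 records, 3531.24 total amount, 5.33 avg items
  Northeast: 3 records, 5267.51 total amount, 8.33 avg items
  Southwest: 2 records, 4803.36 total amount, 9.00 avg items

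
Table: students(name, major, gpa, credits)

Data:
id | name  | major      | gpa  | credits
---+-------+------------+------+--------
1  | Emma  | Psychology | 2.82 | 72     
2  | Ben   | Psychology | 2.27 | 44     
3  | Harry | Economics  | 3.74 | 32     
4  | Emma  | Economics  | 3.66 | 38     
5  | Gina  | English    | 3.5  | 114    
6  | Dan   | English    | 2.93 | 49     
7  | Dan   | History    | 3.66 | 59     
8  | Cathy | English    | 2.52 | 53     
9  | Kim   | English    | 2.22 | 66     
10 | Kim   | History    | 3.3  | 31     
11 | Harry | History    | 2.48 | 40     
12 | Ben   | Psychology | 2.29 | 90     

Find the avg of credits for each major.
SELECT major, AVG(credits) as result
FROM students
GROUP BY major

Result:
  Economics: 35.00
  English: 70.50
  History: 43.33
  Psychology: 68.67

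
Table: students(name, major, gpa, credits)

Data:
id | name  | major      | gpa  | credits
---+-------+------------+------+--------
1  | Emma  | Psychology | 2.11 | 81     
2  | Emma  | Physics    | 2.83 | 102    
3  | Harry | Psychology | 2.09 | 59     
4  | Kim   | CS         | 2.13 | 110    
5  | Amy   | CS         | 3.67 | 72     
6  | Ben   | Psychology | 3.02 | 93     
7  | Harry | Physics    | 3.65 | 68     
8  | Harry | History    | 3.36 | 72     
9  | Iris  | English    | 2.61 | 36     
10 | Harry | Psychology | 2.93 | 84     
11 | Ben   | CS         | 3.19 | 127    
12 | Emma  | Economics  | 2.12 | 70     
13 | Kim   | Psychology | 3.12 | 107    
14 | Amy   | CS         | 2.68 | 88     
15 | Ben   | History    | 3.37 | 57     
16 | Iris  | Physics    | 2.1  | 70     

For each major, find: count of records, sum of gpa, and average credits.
SELECT major,
       COUNT(*) as cnt,
       SUM(gpa) as total_gpa,
       AVG(credits) as avg_credits
FROM students
GROUP BY major

Result:
  CS: 4 records, 11.67 total gpa, 99.25 avg credits
  Economics: 1 records, 2.12 total gpa, 70.00 avg credits
  English: 1 records, 2.61 total gpa, 36.00 avg credits
  History: 2 records, 6.73 total gpa, 64.50 avg credits
  Physics: 3 records, 8.58 total gpa, 80.00 avg credits
  Psychology: 5 records, 13.27 total gpa, 84.80 avg credits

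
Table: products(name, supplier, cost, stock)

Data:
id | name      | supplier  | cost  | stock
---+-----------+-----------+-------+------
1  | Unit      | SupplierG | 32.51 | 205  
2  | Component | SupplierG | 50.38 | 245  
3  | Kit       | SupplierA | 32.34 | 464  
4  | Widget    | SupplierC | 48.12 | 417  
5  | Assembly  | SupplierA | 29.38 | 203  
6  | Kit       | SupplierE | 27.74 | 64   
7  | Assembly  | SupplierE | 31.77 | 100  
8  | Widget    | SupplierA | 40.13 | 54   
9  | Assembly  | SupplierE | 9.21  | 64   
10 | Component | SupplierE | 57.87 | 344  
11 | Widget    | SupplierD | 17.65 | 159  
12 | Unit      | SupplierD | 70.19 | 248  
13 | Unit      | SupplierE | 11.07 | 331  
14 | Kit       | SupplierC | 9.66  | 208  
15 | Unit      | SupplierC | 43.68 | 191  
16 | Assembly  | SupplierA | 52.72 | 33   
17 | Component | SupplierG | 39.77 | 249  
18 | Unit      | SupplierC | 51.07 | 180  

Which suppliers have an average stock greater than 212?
SELECT supplier, AVG(stock)
FROM products
GROUP BY supplier
HAVING AVG(stock) > 212

Result:
  SupplierC: avg=249.00
  SupplierG: avg=233.00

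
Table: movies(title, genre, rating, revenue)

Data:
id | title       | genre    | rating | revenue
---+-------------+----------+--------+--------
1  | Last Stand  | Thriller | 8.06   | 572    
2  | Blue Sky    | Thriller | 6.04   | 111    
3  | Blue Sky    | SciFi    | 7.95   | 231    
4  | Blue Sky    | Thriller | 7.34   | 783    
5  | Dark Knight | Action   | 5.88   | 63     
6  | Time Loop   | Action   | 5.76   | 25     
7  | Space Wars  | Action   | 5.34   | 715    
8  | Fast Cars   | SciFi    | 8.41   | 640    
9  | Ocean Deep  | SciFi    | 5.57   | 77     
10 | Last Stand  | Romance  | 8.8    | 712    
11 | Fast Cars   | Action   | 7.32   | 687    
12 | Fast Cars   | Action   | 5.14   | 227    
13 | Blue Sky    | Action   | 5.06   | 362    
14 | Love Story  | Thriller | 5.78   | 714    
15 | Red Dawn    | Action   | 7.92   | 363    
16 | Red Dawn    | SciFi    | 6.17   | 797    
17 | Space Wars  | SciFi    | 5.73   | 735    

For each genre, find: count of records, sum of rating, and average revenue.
SELECT genre,
       COUNT(*) as cnt,
       SUM(rating) as total_rating,
       AVG(revenue) as avg_revenue
FROM movies
GROUP BY genre

Result:
  Action: 7 records, 42.42 total rating, 348.86 avg revenue
  Romance: 1 records, 8.80 total rating, 712.00 avg revenue
  SciFi: 5 records, 33.83 total rating, 496.00 avg revenue
  Thriller: 4 records, 27.22 total rating, 545.00 avg revenue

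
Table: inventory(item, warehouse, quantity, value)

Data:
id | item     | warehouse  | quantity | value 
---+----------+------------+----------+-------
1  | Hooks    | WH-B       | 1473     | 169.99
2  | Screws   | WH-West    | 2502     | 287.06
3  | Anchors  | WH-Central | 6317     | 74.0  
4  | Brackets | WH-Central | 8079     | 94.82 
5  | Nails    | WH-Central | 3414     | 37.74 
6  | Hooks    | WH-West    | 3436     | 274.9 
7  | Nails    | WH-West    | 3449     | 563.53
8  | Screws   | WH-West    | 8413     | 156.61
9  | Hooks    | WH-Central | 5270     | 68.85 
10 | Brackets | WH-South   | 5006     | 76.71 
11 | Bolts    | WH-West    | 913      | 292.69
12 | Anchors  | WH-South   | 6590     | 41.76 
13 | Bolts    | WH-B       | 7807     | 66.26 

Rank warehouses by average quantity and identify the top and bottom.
SELECT warehouse, AVG(quantity)
FROM inventory
GROUP BY warehouse
ORDER BY AVG(quantity)

All groups:
  WH-West: 3742.60
  WH-B: 4640.00
  WH-Central: 5770.00
  WH-South: 5798.00

Highest: WH-South (5798.00)
Lowest: WH-West (3742.60)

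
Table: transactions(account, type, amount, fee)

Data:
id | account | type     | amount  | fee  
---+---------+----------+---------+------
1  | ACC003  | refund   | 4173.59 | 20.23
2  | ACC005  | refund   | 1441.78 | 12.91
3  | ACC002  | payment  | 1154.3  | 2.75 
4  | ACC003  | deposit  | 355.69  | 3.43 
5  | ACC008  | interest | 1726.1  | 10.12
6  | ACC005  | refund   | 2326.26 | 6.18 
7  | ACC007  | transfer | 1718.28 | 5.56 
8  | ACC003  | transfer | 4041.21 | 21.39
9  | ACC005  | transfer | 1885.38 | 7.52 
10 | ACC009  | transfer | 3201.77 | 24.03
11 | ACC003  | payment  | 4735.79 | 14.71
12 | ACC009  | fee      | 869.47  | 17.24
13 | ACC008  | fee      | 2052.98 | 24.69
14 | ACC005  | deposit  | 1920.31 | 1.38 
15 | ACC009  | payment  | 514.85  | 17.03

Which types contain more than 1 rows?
SELECT type, COUNT(*) as cnt
FROM transactions
GROUP BY type
HAVING COUNT(*) > 1

Result:
  deposit: 2
  fee: 2
  payment: 3
  refund: 3
  transfer: 4

Note: HAVING filters groups after aggregation, WHERE filters rows before.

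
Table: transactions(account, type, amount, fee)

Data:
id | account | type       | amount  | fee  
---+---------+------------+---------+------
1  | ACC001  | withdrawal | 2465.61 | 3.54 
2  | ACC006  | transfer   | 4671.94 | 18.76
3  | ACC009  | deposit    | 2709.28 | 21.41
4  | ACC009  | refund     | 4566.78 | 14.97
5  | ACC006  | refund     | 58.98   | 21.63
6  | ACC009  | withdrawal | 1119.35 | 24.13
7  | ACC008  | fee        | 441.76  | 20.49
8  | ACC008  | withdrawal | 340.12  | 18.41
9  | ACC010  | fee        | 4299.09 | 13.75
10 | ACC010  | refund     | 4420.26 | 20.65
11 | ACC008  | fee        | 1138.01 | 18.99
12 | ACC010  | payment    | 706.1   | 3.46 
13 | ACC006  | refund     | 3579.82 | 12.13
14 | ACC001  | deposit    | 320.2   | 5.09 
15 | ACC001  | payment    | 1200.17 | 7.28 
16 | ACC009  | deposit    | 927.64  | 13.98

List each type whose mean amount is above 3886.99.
SELECT type, AVG(amount)
FROM transactions
GROUP BY type
HAVING AVG(amount) > 3886.99

Result:
  transfer: avg=4671.94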